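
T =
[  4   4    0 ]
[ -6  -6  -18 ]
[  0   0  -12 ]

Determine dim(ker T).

1

Row reduce to echelon form.
R2 ← R2 + (3/2)·R1: [0, 0, -18]
R3 ← R3 − (2/3)·R2: [0, 0, 0]
2 nonzero rows, so rank(T) = 2.
T has 3 columns; by rank–nullity, nullity = 3 − 2 = 1.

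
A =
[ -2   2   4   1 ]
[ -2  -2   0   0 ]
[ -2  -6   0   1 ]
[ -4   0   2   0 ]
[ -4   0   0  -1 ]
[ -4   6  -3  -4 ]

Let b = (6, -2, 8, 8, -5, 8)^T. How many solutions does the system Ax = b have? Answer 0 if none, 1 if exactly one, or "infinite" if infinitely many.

0

Row reduce the augmented matrix [A | b].
R2 ← R2 − R1: [0, -4, -4, -1, -8]
R3 ← R3 − R1: [0, -8, -4, 0, 2]
R4 ← R4 − (2)·R1: [0, -4, -6, -2, -4]
R5 ← R5 − (2)·R1: [0, -4, -8, -3, -17]
R6 ← R6 − (2)·R1: [0, 2, -11, -6, -4]
R3 ← R3 − (2)·R2: [0, 0, 4, 2, 18]
R4 ← R4 − R2: [0, 0, -2, -1, 4]
R5 ← R5 − R2: [0, 0, -4, -2, -9]
R6 ← R6 + (1/2)·R2: [0, 0, -13, -13/2, -8]
R4 ← R4 + (1/2)·R3: [0, 0, 0, 0, 13]
R5 ← R5 + R3: [0, 0, 0, 0, 9]
R6 ← R6 + (13/4)·R3: [0, 0, 0, 0, 101/2]
R5 ← R5 − (9/13)·R4: [0, 0, 0, 0, 0]
R6 ← R6 − (101/26)·R4: [0, 0, 0, 0, 0]
The echelon form has 4 nonzero rows; the last pivot sits in the augmented column, so rank(A) = 3 but rank([A|b]) = 4.
Since the ranks differ, the system is inconsistent.
It has no solutions.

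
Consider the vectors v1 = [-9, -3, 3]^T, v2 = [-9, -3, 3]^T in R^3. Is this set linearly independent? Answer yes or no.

no

Form the matrix with these vectors as rows and row reduce.
R2 ← R2 − R1: [0, 0, 0]
1 nonzero row, so the 2 vectors span a space of dimension 1.
Since 1 < 2, the vectors are linearly dependent.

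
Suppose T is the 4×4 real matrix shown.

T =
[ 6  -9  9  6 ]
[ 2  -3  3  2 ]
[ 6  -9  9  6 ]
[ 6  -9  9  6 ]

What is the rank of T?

1

Row reduce to echelon form.
R2 ← R2 − (1/3)·R1: [0, 0, 0, 0]
R3 ← R3 − R1: [0, 0, 0, 0]
R4 ← R4 − R1: [0, 0, 0, 0]
Echelon form has 1 nonzero row, so rank(T) = 1.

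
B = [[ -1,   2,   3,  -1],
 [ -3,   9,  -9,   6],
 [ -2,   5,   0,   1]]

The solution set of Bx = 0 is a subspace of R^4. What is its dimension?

Row reduce to echelon form.
R2 ← R2 − (3)·R1: [0, 3, -18, 9]
R3 ← R3 − (2)·R1: [0, 1, -6, 3]
R3 ← R3 − (1/3)·R2: [0, 0, 0, 0]
2 nonzero rows, so rank(B) = 2.
B has 4 columns; by rank–nullity, nullity = 4 − 2 = 2.

2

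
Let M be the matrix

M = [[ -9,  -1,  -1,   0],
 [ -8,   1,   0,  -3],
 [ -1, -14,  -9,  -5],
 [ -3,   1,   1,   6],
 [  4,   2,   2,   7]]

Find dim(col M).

Row reduce to echelon form.
R2 ← R2 − (8/9)·R1: [0, 17/9, 8/9, -3]
R3 ← R3 − (1/9)·R1: [0, -125/9, -80/9, -5]
R4 ← R4 − (1/3)·R1: [0, 4/3, 4/3, 6]
R5 ← R5 + (4/9)·R1: [0, 14/9, 14/9, 7]
R3 ← R3 + (125/17)·R2: [0, 0, -40/17, -460/17]
R4 ← R4 − (12/17)·R2: [0, 0, 12/17, 138/17]
R5 ← R5 − (14/17)·R2: [0, 0, 14/17, 161/17]
R4 ← R4 + (3/10)·R3: [0, 0, 0, 0]
R5 ← R5 + (7/20)·R3: [0, 0, 0, 0]
Echelon form has 3 nonzero rows, so rank(M) = 3.
The column space has dimension equal to the rank: 3.

3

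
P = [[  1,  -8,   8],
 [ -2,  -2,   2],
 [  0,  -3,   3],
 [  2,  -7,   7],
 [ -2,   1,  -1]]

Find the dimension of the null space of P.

Row reduce to echelon form.
R2 ← R2 + (2)·R1: [0, -18, 18]
R4 ← R4 − (2)·R1: [0, 9, -9]
R5 ← R5 + (2)·R1: [0, -15, 15]
R3 ← R3 − (1/6)·R2: [0, 0, 0]
R4 ← R4 + (1/2)·R2: [0, 0, 0]
R5 ← R5 − (5/6)·R2: [0, 0, 0]
2 nonzero rows, so rank(P) = 2.
P has 3 columns; by rank–nullity, nullity = 3 − 2 = 1.

1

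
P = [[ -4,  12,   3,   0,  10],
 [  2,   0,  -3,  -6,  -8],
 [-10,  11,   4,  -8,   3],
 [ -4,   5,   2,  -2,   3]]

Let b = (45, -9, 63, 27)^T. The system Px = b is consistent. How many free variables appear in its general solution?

Row reduce the augmented matrix [P | b].
R2 ← R2 + (1/2)·R1: [0, 6, -3/2, -6, -3, 27/2]
R3 ← R3 − (5/2)·R1: [0, -19, -7/2, -8, -22, -99/2]
R4 ← R4 − R1: [0, -7, -1, -2, -7, -18]
R3 ← R3 + (19/6)·R2: [0, 0, -33/4, -27, -63/2, -27/4]
R4 ← R4 + (7/6)·R2: [0, 0, -11/4, -9, -21/2, -9/4]
R4 ← R4 − (1/3)·R3: [0, 0, 0, 0, 0, 0]
The echelon form has 3 nonzero rows, and every pivot lies in the first 5 columns, so rank(P) = rank([P|b]) = 3.
The system is consistent.
Free variables = (unknowns) − (rank) = 5 − 3 = 2.

2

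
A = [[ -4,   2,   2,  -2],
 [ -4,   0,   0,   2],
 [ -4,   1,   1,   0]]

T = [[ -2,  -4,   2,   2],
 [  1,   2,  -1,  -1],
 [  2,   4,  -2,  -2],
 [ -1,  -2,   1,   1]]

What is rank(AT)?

First compute AT:
[[ 16,  32, -16, -16],
 [  6,  12,  -6,  -6],
 [ 11,  22, -11, -11]]
Now row reduce the product.
R2 ← R2 − (3/8)·R1: [0, 0, 0, 0]
R3 ← R3 − (11/16)·R1: [0, 0, 0, 0]
1 nonzero row, so rank(AT) = 1.

1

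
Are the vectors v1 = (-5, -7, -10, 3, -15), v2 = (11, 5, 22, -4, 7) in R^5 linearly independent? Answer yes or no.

yes

Form the matrix with these vectors as rows and row reduce.
R2 ← R2 + (11/5)·R1: [0, -52/5, 0, 13/5, -26]
2 nonzero rows, so the 2 vectors span a space of dimension 2.
Since 2 = 2, the vectors are linearly independent.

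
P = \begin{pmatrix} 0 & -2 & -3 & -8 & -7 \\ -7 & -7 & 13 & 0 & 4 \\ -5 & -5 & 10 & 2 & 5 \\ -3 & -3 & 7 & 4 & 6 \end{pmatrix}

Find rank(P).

3

Row reduce to echelon form.
Swap R1 ↔ R2
R3 ← R3 − (5/7)·R1: [0, 0, 5/7, 2, 15/7]
R4 ← R4 − (3/7)·R1: [0, 0, 10/7, 4, 30/7]
R4 ← R4 − (2)·R3: [0, 0, 0, 0, 0]
Echelon form has 3 nonzero rows, so rank(P) = 3.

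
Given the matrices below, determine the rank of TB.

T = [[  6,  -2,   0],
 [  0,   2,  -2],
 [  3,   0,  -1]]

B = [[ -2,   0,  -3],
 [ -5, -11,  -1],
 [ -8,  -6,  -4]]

2

First compute TB:
[[ -2,  22, -16],
 [  6, -10,   6],
 [  2,   6,  -5]]
Now row reduce the product.
R2 ← R2 + (3)·R1: [0, 56, -42]
R3 ← R3 + R1: [0, 28, -21]
R3 ← R3 − (1/2)·R2: [0, 0, 0]
2 nonzero rows, so rank(TB) = 2.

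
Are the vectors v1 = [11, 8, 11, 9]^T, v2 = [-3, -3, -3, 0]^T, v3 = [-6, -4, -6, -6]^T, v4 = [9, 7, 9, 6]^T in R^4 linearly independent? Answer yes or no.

no

Form the matrix with these vectors as rows and row reduce.
R2 ← R2 + (3/11)·R1: [0, -9/11, 0, 27/11]
R3 ← R3 + (6/11)·R1: [0, 4/11, 0, -12/11]
R4 ← R4 − (9/11)·R1: [0, 5/11, 0, -15/11]
R3 ← R3 + (4/9)·R2: [0, 0, 0, 0]
R4 ← R4 + (5/9)·R2: [0, 0, 0, 0]
2 nonzero rows, so the 4 vectors span a space of dimension 2.
Since 2 < 4, the vectors are linearly dependent.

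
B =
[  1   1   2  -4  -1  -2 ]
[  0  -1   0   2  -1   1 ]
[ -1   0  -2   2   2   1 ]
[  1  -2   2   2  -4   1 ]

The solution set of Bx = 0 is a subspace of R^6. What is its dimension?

4

Row reduce to echelon form.
R3 ← R3 + R1: [0, 1, 0, -2, 1, -1]
R4 ← R4 − R1: [0, -3, 0, 6, -3, 3]
R3 ← R3 + R2: [0, 0, 0, 0, 0, 0]
R4 ← R4 − (3)·R2: [0, 0, 0, 0, 0, 0]
2 nonzero rows, so rank(B) = 2.
B has 6 columns; by rank–nullity, nullity = 6 − 2 = 4.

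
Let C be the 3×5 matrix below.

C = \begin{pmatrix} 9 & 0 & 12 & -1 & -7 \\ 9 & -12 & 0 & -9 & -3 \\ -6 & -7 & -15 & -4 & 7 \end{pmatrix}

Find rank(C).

2

Row reduce to echelon form.
R2 ← R2 − R1: [0, -12, -12, -8, 4]
R3 ← R3 + (2/3)·R1: [0, -7, -7, -14/3, 7/3]
R3 ← R3 − (7/12)·R2: [0, 0, 0, 0, 0]
Echelon form has 2 nonzero rows, so rank(C) = 2.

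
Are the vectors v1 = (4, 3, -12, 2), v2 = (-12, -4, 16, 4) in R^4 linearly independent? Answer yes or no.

Form the matrix with these vectors as rows and row reduce.
R2 ← R2 + (3)·R1: [0, 5, -20, 10]
2 nonzero rows, so the 2 vectors span a space of dimension 2.
Since 2 = 2, the vectors are linearly independent.

yes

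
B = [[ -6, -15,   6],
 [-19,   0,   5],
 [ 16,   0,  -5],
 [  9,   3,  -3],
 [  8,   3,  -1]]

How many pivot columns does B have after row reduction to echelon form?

3

Row reduce to echelon form.
R2 ← R2 − (19/6)·R1: [0, 95/2, -14]
R3 ← R3 + (8/3)·R1: [0, -40, 11]
R4 ← R4 + (3/2)·R1: [0, -39/2, 6]
R5 ← R5 + (4/3)·R1: [0, -17, 7]
R3 ← R3 + (16/19)·R2: [0, 0, -15/19]
R4 ← R4 + (39/95)·R2: [0, 0, 24/95]
R5 ← R5 + (34/95)·R2: [0, 0, 189/95]
R4 ← R4 + (8/25)·R3: [0, 0, 0]
R5 ← R5 + (63/25)·R3: [0, 0, 0]
Echelon form has 3 nonzero rows, so rank(B) = 3.
Each nonzero row contributes one pivot column: 3 pivot columns.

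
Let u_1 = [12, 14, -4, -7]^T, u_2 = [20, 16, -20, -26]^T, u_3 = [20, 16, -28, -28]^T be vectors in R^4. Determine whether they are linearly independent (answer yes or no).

yes

Form the matrix with these vectors as rows and row reduce.
R2 ← R2 − (5/3)·R1: [0, -22/3, -40/3, -43/3]
R3 ← R3 − (5/3)·R1: [0, -22/3, -64/3, -49/3]
R3 ← R3 − R2: [0, 0, -8, -2]
3 nonzero rows, so the 3 vectors span a space of dimension 3.
Since 3 = 3, the vectors are linearly independent.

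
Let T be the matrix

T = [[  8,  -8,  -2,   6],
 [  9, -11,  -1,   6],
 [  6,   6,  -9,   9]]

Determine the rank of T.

2

Row reduce to echelon form.
R2 ← R2 − (9/8)·R1: [0, -2, 5/4, -3/4]
R3 ← R3 − (3/4)·R1: [0, 12, -15/2, 9/2]
R3 ← R3 + (6)·R2: [0, 0, 0, 0]
Echelon form has 2 nonzero rows, so rank(T) = 2.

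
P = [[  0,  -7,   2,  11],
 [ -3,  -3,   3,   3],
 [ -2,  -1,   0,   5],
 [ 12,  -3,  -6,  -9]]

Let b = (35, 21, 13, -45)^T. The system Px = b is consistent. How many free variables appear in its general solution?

0

Row reduce the augmented matrix [P | b].
Swap R1 ↔ R2
R3 ← R3 − (2/3)·R1: [0, 1, -2, 3, -1]
R4 ← R4 + (4)·R1: [0, -15, 6, 3, 39]
R3 ← R3 + (1/7)·R2: [0, 0, -12/7, 32/7, 4]
R4 ← R4 − (15/7)·R2: [0, 0, 12/7, -144/7, -36]
R4 ← R4 + R3: [0, 0, 0, -16, -32]
The echelon form has 4 nonzero rows, and every pivot lies in the first 4 columns, so rank(P) = rank([P|b]) = 4.
The system is consistent.
Free variables = (unknowns) − (rank) = 4 − 4 = 0.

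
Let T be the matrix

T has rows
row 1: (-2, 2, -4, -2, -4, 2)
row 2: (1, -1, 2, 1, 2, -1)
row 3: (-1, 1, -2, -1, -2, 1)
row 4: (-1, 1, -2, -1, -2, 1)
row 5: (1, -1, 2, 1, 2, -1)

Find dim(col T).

Row reduce to echelon form.
R2 ← R2 + (1/2)·R1: [0, 0, 0, 0, 0, 0]
R3 ← R3 − (1/2)·R1: [0, 0, 0, 0, 0, 0]
R4 ← R4 − (1/2)·R1: [0, 0, 0, 0, 0, 0]
R5 ← R5 + (1/2)·R1: [0, 0, 0, 0, 0, 0]
Echelon form has 1 nonzero row, so rank(T) = 1.
The column space has dimension equal to the rank: 1.

1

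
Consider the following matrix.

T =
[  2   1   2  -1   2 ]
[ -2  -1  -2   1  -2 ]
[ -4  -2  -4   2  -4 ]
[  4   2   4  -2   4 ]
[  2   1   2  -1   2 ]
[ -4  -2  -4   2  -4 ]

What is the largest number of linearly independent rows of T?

Row reduce to echelon form.
R2 ← R2 + R1: [0, 0, 0, 0, 0]
R3 ← R3 + (2)·R1: [0, 0, 0, 0, 0]
R4 ← R4 − (2)·R1: [0, 0, 0, 0, 0]
R5 ← R5 − R1: [0, 0, 0, 0, 0]
R6 ← R6 + (2)·R1: [0, 0, 0, 0, 0]
Echelon form has 1 nonzero row, so rank(T) = 1.
The rank gives the maximum number of linearly independent rows: 1.

1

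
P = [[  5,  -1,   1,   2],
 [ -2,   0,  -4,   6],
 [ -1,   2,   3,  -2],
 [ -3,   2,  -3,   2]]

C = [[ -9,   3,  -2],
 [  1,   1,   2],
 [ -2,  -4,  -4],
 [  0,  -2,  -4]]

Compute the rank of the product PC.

First compute PC:
[[-48,   6, -24],
 [ 26,  -2,  -4],
 [  5,  -9,   2],
 [ 35,   1,  14]]
Now row reduce the product.
R2 ← R2 + (13/24)·R1: [0, 5/4, -17]
R3 ← R3 + (5/48)·R1: [0, -67/8, -1/2]
R4 ← R4 + (35/48)·R1: [0, 43/8, -7/2]
R3 ← R3 + (67/10)·R2: [0, 0, -572/5]
R4 ← R4 − (43/10)·R2: [0, 0, 348/5]
R4 ← R4 + (87/143)·R3: [0, 0, 0]
3 nonzero rows, so rank(PC) = 3.

3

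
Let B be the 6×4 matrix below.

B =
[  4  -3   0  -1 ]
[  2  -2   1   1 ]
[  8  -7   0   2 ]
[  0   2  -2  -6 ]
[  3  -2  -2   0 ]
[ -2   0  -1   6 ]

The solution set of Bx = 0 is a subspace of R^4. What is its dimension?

Row reduce to echelon form.
R2 ← R2 − (1/2)·R1: [0, -1/2, 1, 3/2]
R3 ← R3 − (2)·R1: [0, -1, 0, 4]
R5 ← R5 − (3/4)·R1: [0, 1/4, -2, 3/4]
R6 ← R6 + (1/2)·R1: [0, -3/2, -1, 11/2]
R3 ← R3 − (2)·R2: [0, 0, -2, 1]
R4 ← R4 + (4)·R2: [0, 0, 2, 0]
R5 ← R5 + (1/2)·R2: [0, 0, -3/2, 3/2]
R6 ← R6 − (3)·R2: [0, 0, -4, 1]
R4 ← R4 + R3: [0, 0, 0, 1]
R5 ← R5 − (3/4)·R3: [0, 0, 0, 3/4]
R6 ← R6 − (2)·R3: [0, 0, 0, -1]
R5 ← R5 − (3/4)·R4: [0, 0, 0, 0]
R6 ← R6 + R4: [0, 0, 0, 0]
4 nonzero rows, so rank(B) = 4.
B has 4 columns; by rank–nullity, nullity = 4 − 4 = 0.

0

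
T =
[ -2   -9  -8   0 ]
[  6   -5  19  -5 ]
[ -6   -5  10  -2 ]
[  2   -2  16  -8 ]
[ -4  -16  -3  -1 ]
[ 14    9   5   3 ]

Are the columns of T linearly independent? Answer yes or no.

yes

Row reduce T to echelon form.
R2 ← R2 + (3)·R1: [0, -32, -5, -5]
R3 ← R3 − (3)·R1: [0, 22, 34, -2]
R4 ← R4 + R1: [0, -11, 8, -8]
R5 ← R5 − (2)·R1: [0, 2, 13, -1]
R6 ← R6 + (7)·R1: [0, -54, -51, 3]
R3 ← R3 + (11/16)·R2: [0, 0, 489/16, -87/16]
R4 ← R4 − (11/32)·R2: [0, 0, 311/32, -201/32]
R5 ← R5 + (1/16)·R2: [0, 0, 203/16, -21/16]
R6 ← R6 − (27/16)·R2: [0, 0, -681/16, 183/16]
R4 ← R4 − (311/978)·R3: [0, 0, 0, -742/163]
R5 ← R5 − (203/489)·R3: [0, 0, 0, 154/163]
R6 ← R6 + (227/163)·R3: [0, 0, 0, 630/163]
R5 ← R5 + (11/53)·R4: [0, 0, 0, 0]
R6 ← R6 + (45/53)·R4: [0, 0, 0, 0]
4 pivots among 4 columns.
Every column is a pivot column, so the columns are linearly independent.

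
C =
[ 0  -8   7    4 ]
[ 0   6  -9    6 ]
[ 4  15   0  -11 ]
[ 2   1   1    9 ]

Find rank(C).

Row reduce to echelon form.
Swap R1 ↔ R3
R4 ← R4 − (1/2)·R1: [0, -13/2, 1, 29/2]
R3 ← R3 + (4/3)·R2: [0, 0, -5, 12]
R4 ← R4 + (13/12)·R2: [0, 0, -35/4, 21]
R4 ← R4 − (7/4)·R3: [0, 0, 0, 0]
Echelon form has 3 nonzero rows, so rank(C) = 3.

3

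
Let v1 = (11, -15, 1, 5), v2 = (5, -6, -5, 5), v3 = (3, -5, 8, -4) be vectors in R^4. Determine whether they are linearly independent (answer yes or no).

Form the matrix with these vectors as rows and row reduce.
R2 ← R2 − (5/11)·R1: [0, 9/11, -60/11, 30/11]
R3 ← R3 − (3/11)·R1: [0, -10/11, 85/11, -59/11]
R3 ← R3 + (10/9)·R2: [0, 0, 5/3, -7/3]
3 nonzero rows, so the 3 vectors span a space of dimension 3.
Since 3 = 3, the vectors are linearly independent.

yes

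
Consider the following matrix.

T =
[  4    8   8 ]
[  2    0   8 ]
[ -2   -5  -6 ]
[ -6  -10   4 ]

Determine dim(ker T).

0

Row reduce to echelon form.
R2 ← R2 − (1/2)·R1: [0, -4, 4]
R3 ← R3 + (1/2)·R1: [0, -1, -2]
R4 ← R4 + (3/2)·R1: [0, 2, 16]
R3 ← R3 − (1/4)·R2: [0, 0, -3]
R4 ← R4 + (1/2)·R2: [0, 0, 18]
R4 ← R4 + (6)·R3: [0, 0, 0]
3 nonzero rows, so rank(T) = 3.
T has 3 columns; by rank–nullity, nullity = 3 − 3 = 0.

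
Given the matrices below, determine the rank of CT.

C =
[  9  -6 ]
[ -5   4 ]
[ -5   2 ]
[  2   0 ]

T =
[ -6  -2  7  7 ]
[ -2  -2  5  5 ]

First compute CT:
[[-42,  -6,  33,  33],
 [ 22,   2, -15, -15],
 [ 26,   6, -25, -25],
 [-12,  -4,  14,  14]]
Now row reduce the product.
R2 ← R2 + (11/21)·R1: [0, -8/7, 16/7, 16/7]
R3 ← R3 + (13/21)·R1: [0, 16/7, -32/7, -32/7]
R4 ← R4 − (2/7)·R1: [0, -16/7, 32/7, 32/7]
R3 ← R3 + (2)·R2: [0, 0, 0, 0]
R4 ← R4 − (2)·R2: [0, 0, 0, 0]
2 nonzero rows, so rank(CT) = 2.

2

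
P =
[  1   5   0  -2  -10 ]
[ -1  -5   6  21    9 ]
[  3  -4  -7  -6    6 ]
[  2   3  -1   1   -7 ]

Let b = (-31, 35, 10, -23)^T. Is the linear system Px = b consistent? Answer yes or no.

yes

Row reduce the augmented matrix [P | b].
R2 ← R2 + R1: [0, 0, 6, 19, -1, 4]
R3 ← R3 − (3)·R1: [0, -19, -7, 0, 36, 103]
R4 ← R4 − (2)·R1: [0, -7, -1, 5, 13, 39]
Swap R2 ↔ R3
R4 ← R4 − (7/19)·R2: [0, 0, 30/19, 5, -5/19, 20/19]
R4 ← R4 − (5/19)·R3: [0, 0, 0, 0, 0, 0]
The echelon form has 3 nonzero rows, and every pivot lies in the first 5 columns, so rank(P) = rank([P|b]) = 3.
The system is consistent.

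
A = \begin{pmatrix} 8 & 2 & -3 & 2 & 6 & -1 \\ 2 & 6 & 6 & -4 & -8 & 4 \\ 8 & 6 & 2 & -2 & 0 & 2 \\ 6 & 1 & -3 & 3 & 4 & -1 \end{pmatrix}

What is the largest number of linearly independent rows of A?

3

Row reduce to echelon form.
R2 ← R2 − (1/4)·R1: [0, 11/2, 27/4, -9/2, -19/2, 17/4]
R3 ← R3 − R1: [0, 4, 5, -4, -6, 3]
R4 ← R4 − (3/4)·R1: [0, -1/2, -3/4, 3/2, -1/2, -1/4]
R3 ← R3 − (8/11)·R2: [0, 0, 1/11, -8/11, 10/11, -1/11]
R4 ← R4 + (1/11)·R2: [0, 0, -3/22, 12/11, -15/11, 3/22]
R4 ← R4 + (3/2)·R3: [0, 0, 0, 0, 0, 0]
Echelon form has 3 nonzero rows, so rank(A) = 3.
The rank gives the maximum number of linearly independent rows: 3.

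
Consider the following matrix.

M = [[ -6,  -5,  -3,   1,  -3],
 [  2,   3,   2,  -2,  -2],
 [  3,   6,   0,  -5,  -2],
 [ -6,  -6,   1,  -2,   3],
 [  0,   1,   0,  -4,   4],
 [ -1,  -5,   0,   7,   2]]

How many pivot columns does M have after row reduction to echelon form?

4

Row reduce to echelon form.
R2 ← R2 + (1/3)·R1: [0, 4/3, 1, -5/3, -3]
R3 ← R3 + (1/2)·R1: [0, 7/2, -3/2, -9/2, -7/2]
R4 ← R4 − R1: [0, -1, 4, -3, 6]
R6 ← R6 − (1/6)·R1: [0, -25/6, 1/2, 41/6, 5/2]
R3 ← R3 − (21/8)·R2: [0, 0, -33/8, -1/8, 35/8]
R4 ← R4 + (3/4)·R2: [0, 0, 19/4, -17/4, 15/4]
R5 ← R5 − (3/4)·R2: [0, 0, -3/4, -11/4, 25/4]
R6 ← R6 + (25/8)·R2: [0, 0, 29/8, 13/8, -55/8]
R4 ← R4 + (38/33)·R3: [0, 0, 0, -145/33, 290/33]
R5 ← R5 − (2/11)·R3: [0, 0, 0, -30/11, 60/11]
R6 ← R6 + (29/33)·R3: [0, 0, 0, 50/33, -100/33]
R5 ← R5 − (18/29)·R4: [0, 0, 0, 0, 0]
R6 ← R6 + (10/29)·R4: [0, 0, 0, 0, 0]
Echelon form has 4 nonzero rows, so rank(M) = 4.
Each nonzero row contributes one pivot column: 4 pivot columns.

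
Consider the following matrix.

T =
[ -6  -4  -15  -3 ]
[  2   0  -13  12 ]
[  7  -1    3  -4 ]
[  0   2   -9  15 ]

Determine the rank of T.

Row reduce to echelon form.
R2 ← R2 + (1/3)·R1: [0, -4/3, -18, 11]
R3 ← R3 + (7/6)·R1: [0, -17/3, -29/2, -15/2]
R3 ← R3 − (17/4)·R2: [0, 0, 62, -217/4]
R4 ← R4 + (3/2)·R2: [0, 0, -36, 63/2]
R4 ← R4 + (18/31)·R3: [0, 0, 0, 0]
Echelon form has 3 nonzero rows, so rank(T) = 3.

3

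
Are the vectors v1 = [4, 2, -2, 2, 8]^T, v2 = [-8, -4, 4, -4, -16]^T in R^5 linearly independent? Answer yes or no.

Form the matrix with these vectors as rows and row reduce.
R2 ← R2 + (2)·R1: [0, 0, 0, 0, 0]
1 nonzero row, so the 2 vectors span a space of dimension 1.
Since 1 < 2, the vectors are linearly dependent.

no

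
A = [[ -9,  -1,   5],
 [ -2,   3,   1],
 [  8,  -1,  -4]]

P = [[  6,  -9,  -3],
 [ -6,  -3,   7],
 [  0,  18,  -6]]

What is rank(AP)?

2

First compute AP:
[[-48, 174, -10],
 [-30,  27,  21],
 [ 54, -141,  -7]]
Now row reduce the product.
R2 ← R2 − (5/8)·R1: [0, -327/4, 109/4]
R3 ← R3 + (9/8)·R1: [0, 219/4, -73/4]
R3 ← R3 + (73/109)·R2: [0, 0, 0]
2 nonzero rows, so rank(AP) = 2.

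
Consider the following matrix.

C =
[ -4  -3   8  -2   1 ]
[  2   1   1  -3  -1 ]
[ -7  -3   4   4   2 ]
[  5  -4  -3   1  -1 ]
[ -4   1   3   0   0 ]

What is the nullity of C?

Row reduce to echelon form.
R2 ← R2 + (1/2)·R1: [0, -1/2, 5, -4, -1/2]
R3 ← R3 − (7/4)·R1: [0, 9/4, -10, 15/2, 1/4]
R4 ← R4 + (5/4)·R1: [0, -31/4, 7, -3/2, 1/4]
R5 ← R5 − R1: [0, 4, -5, 2, -1]
R3 ← R3 + (9/2)·R2: [0, 0, 25/2, -21/2, -2]
R4 ← R4 − (31/2)·R2: [0, 0, -141/2, 121/2, 8]
R5 ← R5 + (8)·R2: [0, 0, 35, -30, -5]
R4 ← R4 + (141/25)·R3: [0, 0, 0, 32/25, -82/25]
R5 ← R5 − (14/5)·R3: [0, 0, 0, -3/5, 3/5]
R5 ← R5 + (15/32)·R4: [0, 0, 0, 0, -15/16]
5 nonzero rows, so rank(C) = 5.
C has 5 columns; by rank–nullity, nullity = 5 − 5 = 0.

0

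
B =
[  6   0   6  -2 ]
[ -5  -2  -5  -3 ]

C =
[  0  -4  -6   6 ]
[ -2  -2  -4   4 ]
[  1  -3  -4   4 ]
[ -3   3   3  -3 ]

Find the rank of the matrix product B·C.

2

First compute BC:
[[ 12, -48, -66,  66],
 [  8,  30,  49, -49]]
Now row reduce the product.
R2 ← R2 − (2/3)·R1: [0, 62, 93, -93]
2 nonzero rows, so rank(BC) = 2.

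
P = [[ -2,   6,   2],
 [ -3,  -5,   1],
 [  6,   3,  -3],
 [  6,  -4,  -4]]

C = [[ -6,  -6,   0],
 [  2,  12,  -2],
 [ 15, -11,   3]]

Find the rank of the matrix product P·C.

2

First compute PC:
[[ 54,  62,  -6],
 [ 23, -53,  13],
 [-75,  33, -15],
 [-104, -40,  -4]]
Now row reduce the product.
R2 ← R2 − (23/54)·R1: [0, -2144/27, 140/9]
R3 ← R3 + (25/18)·R1: [0, 1072/9, -70/3]
R4 ← R4 + (52/27)·R1: [0, 2144/27, -140/9]
R3 ← R3 + (3/2)·R2: [0, 0, 0]
R4 ← R4 + R2: [0, 0, 0]
2 nonzero rows, so rank(PC) = 2.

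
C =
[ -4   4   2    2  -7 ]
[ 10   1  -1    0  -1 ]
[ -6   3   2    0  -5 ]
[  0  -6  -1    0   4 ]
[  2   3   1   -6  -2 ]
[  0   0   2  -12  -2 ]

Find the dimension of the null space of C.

Row reduce to echelon form.
R2 ← R2 + (5/2)·R1: [0, 11, 4, 5, -37/2]
R3 ← R3 − (3/2)·R1: [0, -3, -1, -3, 11/2]
R5 ← R5 + (1/2)·R1: [0, 5, 2, -5, -11/2]
R3 ← R3 + (3/11)·R2: [0, 0, 1/11, -18/11, 5/11]
R4 ← R4 + (6/11)·R2: [0, 0, 13/11, 30/11, -67/11]
R5 ← R5 − (5/11)·R2: [0, 0, 2/11, -80/11, 32/11]
R4 ← R4 − (13)·R3: [0, 0, 0, 24, -12]
R5 ← R5 − (2)·R3: [0, 0, 0, -4, 2]
R6 ← R6 − (22)·R3: [0, 0, 0, 24, -12]
R5 ← R5 + (1/6)·R4: [0, 0, 0, 0, 0]
R6 ← R6 − R4: [0, 0, 0, 0, 0]
4 nonzero rows, so rank(C) = 4.
C has 5 columns; by rank–nullity, nullity = 5 − 4 = 1.

1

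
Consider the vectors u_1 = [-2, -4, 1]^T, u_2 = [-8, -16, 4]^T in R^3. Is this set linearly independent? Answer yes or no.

no

Form the matrix with these vectors as rows and row reduce.
R2 ← R2 − (4)·R1: [0, 0, 0]
1 nonzero row, so the 2 vectors span a space of dimension 1.
Since 1 < 2, the vectors are linearly dependent.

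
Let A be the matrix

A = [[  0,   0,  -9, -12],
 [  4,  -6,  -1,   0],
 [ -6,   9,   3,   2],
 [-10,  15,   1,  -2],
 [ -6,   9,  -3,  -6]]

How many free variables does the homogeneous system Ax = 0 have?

Row reduce to echelon form.
Swap R1 ↔ R2
R3 ← R3 + (3/2)·R1: [0, 0, 3/2, 2]
R4 ← R4 + (5/2)·R1: [0, 0, -3/2, -2]
R5 ← R5 + (3/2)·R1: [0, 0, -9/2, -6]
R3 ← R3 + (1/6)·R2: [0, 0, 0, 0]
R4 ← R4 − (1/6)·R2: [0, 0, 0, 0]
R5 ← R5 − (1/2)·R2: [0, 0, 0, 0]
2 nonzero rows, so rank(A) = 2.
A has 4 columns; by rank–nullity, nullity = 4 − 2 = 2.

2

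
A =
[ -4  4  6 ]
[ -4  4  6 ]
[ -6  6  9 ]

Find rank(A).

1

Row reduce to echelon form.
R2 ← R2 − R1: [0, 0, 0]
R3 ← R3 − (3/2)·R1: [0, 0, 0]
Echelon form has 1 nonzero row, so rank(A) = 1.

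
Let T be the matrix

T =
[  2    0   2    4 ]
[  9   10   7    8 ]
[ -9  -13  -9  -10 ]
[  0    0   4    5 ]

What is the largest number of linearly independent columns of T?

Row reduce to echelon form.
R2 ← R2 − (9/2)·R1: [0, 10, -2, -10]
R3 ← R3 + (9/2)·R1: [0, -13, 0, 8]
R3 ← R3 + (13/10)·R2: [0, 0, -13/5, -5]
R4 ← R4 + (20/13)·R3: [0, 0, 0, -35/13]
Echelon form has 4 nonzero rows, so rank(T) = 4.
The rank gives the maximum number of linearly independent columns: 4.

4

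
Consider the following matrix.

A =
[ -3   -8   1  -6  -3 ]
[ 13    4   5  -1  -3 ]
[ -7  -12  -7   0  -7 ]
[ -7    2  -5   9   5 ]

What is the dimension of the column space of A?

4

Row reduce to echelon form.
R2 ← R2 + (13/3)·R1: [0, -92/3, 28/3, -27, -16]
R3 ← R3 − (7/3)·R1: [0, 20/3, -28/3, 14, 0]
R4 ← R4 − (7/3)·R1: [0, 62/3, -22/3, 23, 12]
R3 ← R3 + (5/23)·R2: [0, 0, -168/23, 187/23, -80/23]
R4 ← R4 + (31/46)·R2: [0, 0, -24/23, 221/46, 28/23]
R4 ← R4 − (1/7)·R3: [0, 0, 0, 51/14, 12/7]
Echelon form has 4 nonzero rows, so rank(A) = 4.
The column space has dimension equal to the rank: 4.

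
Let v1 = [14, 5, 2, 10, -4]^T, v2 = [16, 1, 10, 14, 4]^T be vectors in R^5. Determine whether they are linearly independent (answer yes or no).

yes

Form the matrix with these vectors as rows and row reduce.
R2 ← R2 − (8/7)·R1: [0, -33/7, 54/7, 18/7, 60/7]
2 nonzero rows, so the 2 vectors span a space of dimension 2.
Since 2 = 2, the vectors are linearly independent.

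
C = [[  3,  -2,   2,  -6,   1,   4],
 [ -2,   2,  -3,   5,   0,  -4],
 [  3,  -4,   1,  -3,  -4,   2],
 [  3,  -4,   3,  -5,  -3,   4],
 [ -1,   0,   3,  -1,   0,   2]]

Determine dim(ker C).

3

Row reduce to echelon form.
R2 ← R2 + (2/3)·R1: [0, 2/3, -5/3, 1, 2/3, -4/3]
R3 ← R3 − R1: [0, -2, -1, 3, -5, -2]
R4 ← R4 − R1: [0, -2, 1, 1, -4, 0]
R5 ← R5 + (1/3)·R1: [0, -2/3, 11/3, -3, 1/3, 10/3]
R3 ← R3 + (3)·R2: [0, 0, -6, 6, -3, -6]
R4 ← R4 + (3)·R2: [0, 0, -4, 4, -2, -4]
R5 ← R5 + R2: [0, 0, 2, -2, 1, 2]
R4 ← R4 − (2/3)·R3: [0, 0, 0, 0, 0, 0]
R5 ← R5 + (1/3)·R3: [0, 0, 0, 0, 0, 0]
3 nonzero rows, so rank(C) = 3.
C has 6 columns; by rank–nullity, nullity = 6 − 3 = 3.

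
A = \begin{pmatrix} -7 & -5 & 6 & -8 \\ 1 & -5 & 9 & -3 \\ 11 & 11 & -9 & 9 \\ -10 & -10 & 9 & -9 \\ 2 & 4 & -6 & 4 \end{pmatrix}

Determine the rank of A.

Row reduce to echelon form.
R2 ← R2 + (1/7)·R1: [0, -40/7, 69/7, -29/7]
R3 ← R3 + (11/7)·R1: [0, 22/7, 3/7, -25/7]
R4 ← R4 − (10/7)·R1: [0, -20/7, 3/7, 17/7]
R5 ← R5 + (2/7)·R1: [0, 18/7, -30/7, 12/7]
R3 ← R3 + (11/20)·R2: [0, 0, 117/20, -117/20]
R4 ← R4 − (1/2)·R2: [0, 0, -9/2, 9/2]
R5 ← R5 + (9/20)·R2: [0, 0, 3/20, -3/20]
R4 ← R4 + (10/13)·R3: [0, 0, 0, 0]
R5 ← R5 − (1/39)·R3: [0, 0, 0, 0]
Echelon form has 3 nonzero rows, so rank(A) = 3.

3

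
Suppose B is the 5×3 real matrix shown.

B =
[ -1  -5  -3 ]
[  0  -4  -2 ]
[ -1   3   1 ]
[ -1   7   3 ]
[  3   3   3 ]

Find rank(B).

Row reduce to echelon form.
R3 ← R3 − R1: [0, 8, 4]
R4 ← R4 − R1: [0, 12, 6]
R5 ← R5 + (3)·R1: [0, -12, -6]
R3 ← R3 + (2)·R2: [0, 0, 0]
R4 ← R4 + (3)·R2: [0, 0, 0]
R5 ← R5 − (3)·R2: [0, 0, 0]
Echelon form has 2 nonzero rows, so rank(B) = 2.

2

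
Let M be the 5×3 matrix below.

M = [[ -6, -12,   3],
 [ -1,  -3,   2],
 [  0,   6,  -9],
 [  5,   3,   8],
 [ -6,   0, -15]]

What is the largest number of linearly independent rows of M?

Row reduce to echelon form.
R2 ← R2 − (1/6)·R1: [0, -1, 3/2]
R4 ← R4 + (5/6)·R1: [0, -7, 21/2]
R5 ← R5 − R1: [0, 12, -18]
R3 ← R3 + (6)·R2: [0, 0, 0]
R4 ← R4 − (7)·R2: [0, 0, 0]
R5 ← R5 + (12)·R2: [0, 0, 0]
Echelon form has 2 nonzero rows, so rank(M) = 2.
The rank gives the maximum number of linearly independent rows: 2.

2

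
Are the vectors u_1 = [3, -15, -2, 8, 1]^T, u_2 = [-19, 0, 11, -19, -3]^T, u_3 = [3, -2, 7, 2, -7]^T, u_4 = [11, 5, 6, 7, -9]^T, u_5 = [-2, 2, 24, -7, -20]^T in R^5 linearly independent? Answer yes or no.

no

Form the matrix with these vectors as rows and row reduce.
R2 ← R2 + (19/3)·R1: [0, -95, -5/3, 95/3, 10/3]
R3 ← R3 − R1: [0, 13, 9, -6, -8]
R4 ← R4 − (11/3)·R1: [0, 60, 40/3, -67/3, -38/3]
R5 ← R5 + (2/3)·R1: [0, -8, 68/3, -5/3, -58/3]
R3 ← R3 + (13/95)·R2: [0, 0, 500/57, -5/3, -430/57]
R4 ← R4 + (12/19)·R2: [0, 0, 700/57, -7/3, -602/57]
R5 ← R5 − (8/95)·R2: [0, 0, 1300/57, -13/3, -1118/57]
R4 ← R4 − (7/5)·R3: [0, 0, 0, 0, 0]
R5 ← R5 − (13/5)·R3: [0, 0, 0, 0, 0]
3 nonzero rows, so the 5 vectors span a space of dimension 3.
Since 3 < 5, the vectors are linearly dependent.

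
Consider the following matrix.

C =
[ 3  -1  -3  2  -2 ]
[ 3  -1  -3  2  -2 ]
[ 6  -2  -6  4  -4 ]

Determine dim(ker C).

4

Row reduce to echelon form.
R2 ← R2 − R1: [0, 0, 0, 0, 0]
R3 ← R3 − (2)·R1: [0, 0, 0, 0, 0]
1 nonzero row, so rank(C) = 1.
C has 5 columns; by rank–nullity, nullity = 5 − 1 = 4.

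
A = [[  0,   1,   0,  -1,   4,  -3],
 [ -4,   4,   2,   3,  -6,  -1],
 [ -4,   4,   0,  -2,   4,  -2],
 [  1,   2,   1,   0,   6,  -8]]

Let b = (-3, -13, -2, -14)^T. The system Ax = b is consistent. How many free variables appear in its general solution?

3

Row reduce the augmented matrix [A | b].
Swap R1 ↔ R2
R3 ← R3 − R1: [0, 0, -2, -5, 10, -1, 11]
R4 ← R4 + (1/4)·R1: [0, 3, 3/2, 3/4, 9/2, -33/4, -69/4]
R4 ← R4 − (3)·R2: [0, 0, 3/2, 15/4, -15/2, 3/4, -33/4]
R4 ← R4 + (3/4)·R3: [0, 0, 0, 0, 0, 0, 0]
The echelon form has 3 nonzero rows, and every pivot lies in the first 6 columns, so rank(A) = rank([A|b]) = 3.
The system is consistent.
Free variables = (unknowns) − (rank) = 6 − 3 = 3.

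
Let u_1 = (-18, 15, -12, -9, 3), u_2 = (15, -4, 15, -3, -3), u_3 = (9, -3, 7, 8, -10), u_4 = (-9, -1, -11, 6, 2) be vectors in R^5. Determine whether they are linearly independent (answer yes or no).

Form the matrix with these vectors as rows and row reduce.
R2 ← R2 + (5/6)·R1: [0, 17/2, 5, -21/2, -1/2]
R3 ← R3 + (1/2)·R1: [0, 9/2, 1, 7/2, -17/2]
R4 ← R4 − (1/2)·R1: [0, -17/2, -5, 21/2, 1/2]
R3 ← R3 − (9/17)·R2: [0, 0, -28/17, 154/17, -140/17]
R4 ← R4 + R2: [0, 0, 0, 0, 0]
3 nonzero rows, so the 4 vectors span a space of dimension 3.
Since 3 < 4, the vectors are linearly dependent.

no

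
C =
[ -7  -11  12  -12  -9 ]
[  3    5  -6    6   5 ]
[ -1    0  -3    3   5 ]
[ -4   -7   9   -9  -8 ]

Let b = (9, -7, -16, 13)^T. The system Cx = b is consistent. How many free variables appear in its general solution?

Row reduce the augmented matrix [C | b].
R2 ← R2 + (3/7)·R1: [0, 2/7, -6/7, 6/7, 8/7, -22/7]
R3 ← R3 − (1/7)·R1: [0, 11/7, -33/7, 33/7, 44/7, -121/7]
R4 ← R4 − (4/7)·R1: [0, -5/7, 15/7, -15/7, -20/7, 55/7]
R3 ← R3 − (11/2)·R2: [0, 0, 0, 0, 0, 0]
R4 ← R4 + (5/2)·R2: [0, 0, 0, 0, 0, 0]
The echelon form has 2 nonzero rows, and every pivot lies in the first 5 columns, so rank(C) = rank([C|b]) = 2.
The system is consistent.
Free variables = (unknowns) − (rank) = 5 − 2 = 3.

3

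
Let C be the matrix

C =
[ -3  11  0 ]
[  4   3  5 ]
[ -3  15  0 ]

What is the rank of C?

Row reduce to echelon form.
R2 ← R2 + (4/3)·R1: [0, 53/3, 5]
R3 ← R3 − R1: [0, 4, 0]
R3 ← R3 − (12/53)·R2: [0, 0, -60/53]
Echelon form has 3 nonzero rows, so rank(C) = 3.

3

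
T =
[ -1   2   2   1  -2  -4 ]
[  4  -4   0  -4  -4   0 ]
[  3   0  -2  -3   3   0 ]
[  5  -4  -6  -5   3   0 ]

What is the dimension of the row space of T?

4

Row reduce to echelon form.
R2 ← R2 + (4)·R1: [0, 4, 8, 0, -12, -16]
R3 ← R3 + (3)·R1: [0, 6, 4, 0, -3, -12]
R4 ← R4 + (5)·R1: [0, 6, 4, 0, -7, -20]
R3 ← R3 − (3/2)·R2: [0, 0, -8, 0, 15, 12]
R4 ← R4 − (3/2)·R2: [0, 0, -8, 0, 11, 4]
R4 ← R4 − R3: [0, 0, 0, 0, -4, -8]
Echelon form has 4 nonzero rows, so rank(T) = 4.
The row space has dimension equal to the rank: 4.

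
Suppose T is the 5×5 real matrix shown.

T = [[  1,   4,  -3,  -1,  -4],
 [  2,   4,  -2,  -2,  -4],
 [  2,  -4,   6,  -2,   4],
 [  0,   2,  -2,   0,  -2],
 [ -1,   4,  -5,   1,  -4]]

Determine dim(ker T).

Row reduce to echelon form.
R2 ← R2 − (2)·R1: [0, -4, 4, 0, 4]
R3 ← R3 − (2)·R1: [0, -12, 12, 0, 12]
R5 ← R5 + R1: [0, 8, -8, 0, -8]
R3 ← R3 − (3)·R2: [0, 0, 0, 0, 0]
R4 ← R4 + (1/2)·R2: [0, 0, 0, 0, 0]
R5 ← R5 + (2)·R2: [0, 0, 0, 0, 0]
2 nonzero rows, so rank(T) = 2.
T has 5 columns; by rank–nullity, nullity = 5 − 2 = 3.

3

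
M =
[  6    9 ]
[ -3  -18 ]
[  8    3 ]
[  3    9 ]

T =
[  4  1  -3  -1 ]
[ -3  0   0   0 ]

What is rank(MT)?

2

First compute MT:
[[ -3,   6, -18,  -6],
 [ 42,  -3,   9,   3],
 [ 23,   8, -24,  -8],
 [-15,   3,  -9,  -3]]
Now row reduce the product.
R2 ← R2 + (14)·R1: [0, 81, -243, -81]
R3 ← R3 + (23/3)·R1: [0, 54, -162, -54]
R4 ← R4 − (5)·R1: [0, -27, 81, 27]
R3 ← R3 − (2/3)·R2: [0, 0, 0, 0]
R4 ← R4 + (1/3)·R2: [0, 0, 0, 0]
2 nonzero rows, so rank(MT) = 2.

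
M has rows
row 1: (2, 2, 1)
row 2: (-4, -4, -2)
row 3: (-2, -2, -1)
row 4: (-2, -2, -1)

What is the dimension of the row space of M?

Row reduce to echelon form.
R2 ← R2 + (2)·R1: [0, 0, 0]
R3 ← R3 + R1: [0, 0, 0]
R4 ← R4 + R1: [0, 0, 0]
Echelon form has 1 nonzero row, so rank(M) = 1.
The row space has dimension equal to the rank: 1.

1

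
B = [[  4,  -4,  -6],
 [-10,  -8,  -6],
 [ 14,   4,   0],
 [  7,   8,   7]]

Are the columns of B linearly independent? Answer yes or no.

Row reduce B to echelon form.
R2 ← R2 + (5/2)·R1: [0, -18, -21]
R3 ← R3 − (7/2)·R1: [0, 18, 21]
R4 ← R4 − (7/4)·R1: [0, 15, 35/2]
R3 ← R3 + R2: [0, 0, 0]
R4 ← R4 + (5/6)·R2: [0, 0, 0]
2 pivots among 3 columns.
Only 2 < 3 pivot columns, so the columns are linearly dependent.

no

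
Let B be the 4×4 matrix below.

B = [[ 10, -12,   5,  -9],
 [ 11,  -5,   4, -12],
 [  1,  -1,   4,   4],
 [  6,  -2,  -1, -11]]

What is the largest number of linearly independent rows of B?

Row reduce to echelon form.
R2 ← R2 − (11/10)·R1: [0, 41/5, -3/2, -21/10]
R3 ← R3 − (1/10)·R1: [0, 1/5, 7/2, 49/10]
R4 ← R4 − (3/5)·R1: [0, 26/5, -4, -28/5]
R3 ← R3 − (1/41)·R2: [0, 0, 145/41, 203/41]
R4 ← R4 − (26/41)·R2: [0, 0, -125/41, -175/41]
R4 ← R4 + (25/29)·R3: [0, 0, 0, 0]
Echelon form has 3 nonzero rows, so rank(B) = 3.
The rank gives the maximum number of linearly independent rows: 3.

3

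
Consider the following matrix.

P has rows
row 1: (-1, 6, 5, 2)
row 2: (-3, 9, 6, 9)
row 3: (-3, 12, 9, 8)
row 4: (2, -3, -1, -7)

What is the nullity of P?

Row reduce to echelon form.
R2 ← R2 − (3)·R1: [0, -9, -9, 3]
R3 ← R3 − (3)·R1: [0, -6, -6, 2]
R4 ← R4 + (2)·R1: [0, 9, 9, -3]
R3 ← R3 − (2/3)·R2: [0, 0, 0, 0]
R4 ← R4 + R2: [0, 0, 0, 0]
2 nonzero rows, so rank(P) = 2.
P has 4 columns; by rank–nullity, nullity = 4 − 2 = 2.

2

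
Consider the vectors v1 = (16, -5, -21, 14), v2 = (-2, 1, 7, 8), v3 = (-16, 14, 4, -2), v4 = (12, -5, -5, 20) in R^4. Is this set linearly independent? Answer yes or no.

Form the matrix with these vectors as rows and row reduce.
R2 ← R2 + (1/8)·R1: [0, 3/8, 35/8, 39/4]
R3 ← R3 + R1: [0, 9, -17, 12]
R4 ← R4 − (3/4)·R1: [0, -5/4, 43/4, 19/2]
R3 ← R3 − (24)·R2: [0, 0, -122, -222]
R4 ← R4 + (10/3)·R2: [0, 0, 76/3, 42]
R4 ← R4 + (38/183)·R3: [0, 0, 0, -250/61]
4 nonzero rows, so the 4 vectors span a space of dimension 4.
Since 4 = 4, the vectors are linearly independent.

yes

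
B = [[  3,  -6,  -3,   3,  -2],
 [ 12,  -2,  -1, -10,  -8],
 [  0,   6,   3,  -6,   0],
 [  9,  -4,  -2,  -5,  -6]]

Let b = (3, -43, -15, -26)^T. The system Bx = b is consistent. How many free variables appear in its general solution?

3

Row reduce the augmented matrix [B | b].
R2 ← R2 − (4)·R1: [0, 22, 11, -22, 0, -55]
R4 ← R4 − (3)·R1: [0, 14, 7, -14, 0, -35]
R3 ← R3 − (3/11)·R2: [0, 0, 0, 0, 0, 0]
R4 ← R4 − (7/11)·R2: [0, 0, 0, 0, 0, 0]
The echelon form has 2 nonzero rows, and every pivot lies in the first 5 columns, so rank(B) = rank([B|b]) = 2.
The system is consistent.
Free variables = (unknowns) − (rank) = 5 − 2 = 3.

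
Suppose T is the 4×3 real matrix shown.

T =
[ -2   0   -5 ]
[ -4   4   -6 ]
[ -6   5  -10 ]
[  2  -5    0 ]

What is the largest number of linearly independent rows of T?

2

Row reduce to echelon form.
R2 ← R2 − (2)·R1: [0, 4, 4]
R3 ← R3 − (3)·R1: [0, 5, 5]
R4 ← R4 + R1: [0, -5, -5]
R3 ← R3 − (5/4)·R2: [0, 0, 0]
R4 ← R4 + (5/4)·R2: [0, 0, 0]
Echelon form has 2 nonzero rows, so rank(T) = 2.
The rank gives the maximum number of linearly independent rows: 2.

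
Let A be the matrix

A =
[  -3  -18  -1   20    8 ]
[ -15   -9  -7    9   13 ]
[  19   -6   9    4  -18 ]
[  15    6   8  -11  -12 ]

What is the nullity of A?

1

Row reduce to echelon form.
R2 ← R2 − (5)·R1: [0, 81, -2, -91, -27]
R3 ← R3 + (19/3)·R1: [0, -120, 8/3, 392/3, 98/3]
R4 ← R4 + (5)·R1: [0, -84, 3, 89, 28]
R3 ← R3 + (40/27)·R2: [0, 0, -8/27, -112/27, -22/3]
R4 ← R4 + (28/27)·R2: [0, 0, 25/27, -145/27, 0]
R4 ← R4 + (25/8)·R3: [0, 0, 0, -55/3, -275/12]
4 nonzero rows, so rank(A) = 4.
A has 5 columns; by rank–nullity, nullity = 5 − 4 = 1.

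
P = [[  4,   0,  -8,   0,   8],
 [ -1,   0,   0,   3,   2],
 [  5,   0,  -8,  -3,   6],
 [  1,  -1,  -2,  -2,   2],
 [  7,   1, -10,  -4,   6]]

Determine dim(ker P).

2

Row reduce to echelon form.
R2 ← R2 + (1/4)·R1: [0, 0, -2, 3, 4]
R3 ← R3 − (5/4)·R1: [0, 0, 2, -3, -4]
R4 ← R4 − (1/4)·R1: [0, -1, 0, -2, 0]
R5 ← R5 − (7/4)·R1: [0, 1, 4, -4, -8]
Swap R2 ↔ R4
R5 ← R5 + R2: [0, 0, 4, -6, -8]
R4 ← R4 + R3: [0, 0, 0, 0, 0]
R5 ← R5 − (2)·R3: [0, 0, 0, 0, 0]
3 nonzero rows, so rank(P) = 3.
P has 5 columns; by rank–nullity, nullity = 5 − 3 = 2.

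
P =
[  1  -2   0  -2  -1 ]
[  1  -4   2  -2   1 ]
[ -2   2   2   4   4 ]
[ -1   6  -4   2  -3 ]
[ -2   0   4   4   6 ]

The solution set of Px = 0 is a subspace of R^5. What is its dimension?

3

Row reduce to echelon form.
R2 ← R2 − R1: [0, -2, 2, 0, 2]
R3 ← R3 + (2)·R1: [0, -2, 2, 0, 2]
R4 ← R4 + R1: [0, 4, -4, 0, -4]
R5 ← R5 + (2)·R1: [0, -4, 4, 0, 4]
R3 ← R3 − R2: [0, 0, 0, 0, 0]
R4 ← R4 + (2)·R2: [0, 0, 0, 0, 0]
R5 ← R5 − (2)·R2: [0, 0, 0, 0, 0]
2 nonzero rows, so rank(P) = 2.
P has 5 columns; by rank–nullity, nullity = 5 − 2 = 3.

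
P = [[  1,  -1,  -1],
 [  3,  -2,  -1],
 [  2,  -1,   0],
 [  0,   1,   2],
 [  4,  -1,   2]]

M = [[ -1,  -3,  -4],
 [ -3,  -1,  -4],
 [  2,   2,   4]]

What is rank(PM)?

First compute PM:
[[  0,  -4,  -4],
 [  1,  -9,  -8],
 [  1,  -5,  -4],
 [  1,   3,   4],
 [  3,  -7,  -4]]
Now row reduce the product.
Swap R1 ↔ R2
R3 ← R3 − R1: [0, 4, 4]
R4 ← R4 − R1: [0, 12, 12]
R5 ← R5 − (3)·R1: [0, 20, 20]
R3 ← R3 + R2: [0, 0, 0]
R4 ← R4 + (3)·R2: [0, 0, 0]
R5 ← R5 + (5)·R2: [0, 0, 0]
2 nonzero rows, so rank(PM) = 2.

2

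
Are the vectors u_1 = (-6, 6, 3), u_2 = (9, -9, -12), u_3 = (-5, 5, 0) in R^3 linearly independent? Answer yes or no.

Form the matrix with these vectors as rows and row reduce.
R2 ← R2 + (3/2)·R1: [0, 0, -15/2]
R3 ← R3 − (5/6)·R1: [0, 0, -5/2]
R3 ← R3 − (1/3)·R2: [0, 0, 0]
2 nonzero rows, so the 3 vectors span a space of dimension 2.
Since 2 < 3, the vectors are linearly dependent.

no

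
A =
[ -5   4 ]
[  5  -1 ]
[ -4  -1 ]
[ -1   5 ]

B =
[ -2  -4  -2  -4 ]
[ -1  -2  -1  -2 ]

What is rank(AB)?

1

First compute AB:
[[  6,  12,   6,  12],
 [ -9, -18,  -9, -18],
 [  9,  18,   9,  18],
 [ -3,  -6,  -3,  -6]]
Now row reduce the product.
R2 ← R2 + (3/2)·R1: [0, 0, 0, 0]
R3 ← R3 − (3/2)·R1: [0, 0, 0, 0]
R4 ← R4 + (1/2)·R1: [0, 0, 0, 0]
1 nonzero row, so rank(AB) = 1.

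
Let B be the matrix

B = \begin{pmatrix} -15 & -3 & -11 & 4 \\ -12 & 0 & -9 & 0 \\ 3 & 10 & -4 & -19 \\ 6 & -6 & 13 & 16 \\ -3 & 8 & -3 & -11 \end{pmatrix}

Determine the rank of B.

4

Row reduce to echelon form.
R2 ← R2 − (4/5)·R1: [0, 12/5, -1/5, -16/5]
R3 ← R3 + (1/5)·R1: [0, 47/5, -31/5, -91/5]
R4 ← R4 + (2/5)·R1: [0, -36/5, 43/5, 88/5]
R5 ← R5 − (1/5)·R1: [0, 43/5, -4/5, -59/5]
R3 ← R3 − (47/12)·R2: [0, 0, -65/12, -17/3]
R4 ← R4 + (3)·R2: [0, 0, 8, 8]
R5 ← R5 − (43/12)·R2: [0, 0, -1/12, -1/3]
R4 ← R4 + (96/65)·R3: [0, 0, 0, -24/65]
R5 ← R5 − (1/65)·R3: [0, 0, 0, -16/65]
R5 ← R5 − (2/3)·R4: [0, 0, 0, 0]
Echelon form has 4 nonzero rows, so rank(B) = 4.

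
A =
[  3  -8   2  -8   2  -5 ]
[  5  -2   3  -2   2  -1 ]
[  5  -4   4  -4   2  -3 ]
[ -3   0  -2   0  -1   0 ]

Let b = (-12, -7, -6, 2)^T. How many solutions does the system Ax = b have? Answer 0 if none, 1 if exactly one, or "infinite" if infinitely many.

Row reduce the augmented matrix [A | b].
R2 ← R2 − (5/3)·R1: [0, 34/3, -1/3, 34/3, -4/3, 22/3, 13]
R3 ← R3 − (5/3)·R1: [0, 28/3, 2/3, 28/3, -4/3, 16/3, 14]
R4 ← R4 + R1: [0, -8, 0, -8, 1, -5, -10]
R3 ← R3 − (14/17)·R2: [0, 0, 16/17, 0, -4/17, -12/17, 56/17]
R4 ← R4 + (12/17)·R2: [0, 0, -4/17, 0, 1/17, 3/17, -14/17]
R4 ← R4 + (1/4)·R3: [0, 0, 0, 0, 0, 0, 0]
The echelon form has 3 nonzero rows, and every pivot lies in the first 6 columns, so rank(A) = rank([A|b]) = 3.
The system is consistent.
rank = 3 < 6 unknowns, so there are infinitely many solutions.

infinite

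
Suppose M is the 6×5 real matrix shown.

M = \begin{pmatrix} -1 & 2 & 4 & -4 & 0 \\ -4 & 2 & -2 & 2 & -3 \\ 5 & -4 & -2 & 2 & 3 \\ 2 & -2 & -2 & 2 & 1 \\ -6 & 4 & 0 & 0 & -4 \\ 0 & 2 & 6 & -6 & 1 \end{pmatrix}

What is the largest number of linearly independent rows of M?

Row reduce to echelon form.
R2 ← R2 − (4)·R1: [0, -6, -18, 18, -3]
R3 ← R3 + (5)·R1: [0, 6, 18, -18, 3]
R4 ← R4 + (2)·R1: [0, 2, 6, -6, 1]
R5 ← R5 − (6)·R1: [0, -8, -24, 24, -4]
R3 ← R3 + R2: [0, 0, 0, 0, 0]
R4 ← R4 + (1/3)·R2: [0, 0, 0, 0, 0]
R5 ← R5 − (4/3)·R2: [0, 0, 0, 0, 0]
R6 ← R6 + (1/3)·R2: [0, 0, 0, 0, 0]
Echelon form has 2 nonzero rows, so rank(M) = 2.
The rank gives the maximum number of linearly independent rows: 2.

2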